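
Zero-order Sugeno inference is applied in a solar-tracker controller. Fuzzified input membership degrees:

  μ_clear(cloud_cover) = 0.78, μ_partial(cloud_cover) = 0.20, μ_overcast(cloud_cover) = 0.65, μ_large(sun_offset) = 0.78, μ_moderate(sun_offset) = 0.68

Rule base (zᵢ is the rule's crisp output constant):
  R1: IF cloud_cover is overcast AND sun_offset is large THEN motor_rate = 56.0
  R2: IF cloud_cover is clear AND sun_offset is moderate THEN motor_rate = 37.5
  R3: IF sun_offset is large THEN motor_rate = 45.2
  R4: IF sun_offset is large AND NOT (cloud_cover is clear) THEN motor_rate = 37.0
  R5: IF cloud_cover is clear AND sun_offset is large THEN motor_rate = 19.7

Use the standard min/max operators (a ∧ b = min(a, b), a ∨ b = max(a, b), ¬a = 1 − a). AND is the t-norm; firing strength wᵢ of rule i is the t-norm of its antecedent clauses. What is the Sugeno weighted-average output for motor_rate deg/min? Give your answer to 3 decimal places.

38.798

R1 (z=56.0): overcast=0.65, large=0.78; AND[min(a, b)] → w = 0.65
R2 (z=37.5): clear=0.78, moderate=0.68; AND[min(a, b)] → w = 0.68
R3 (z=45.2): large=0.78 → w = 0.78
R4 (z=37.0): large=0.78, ¬clear=1−0.78=0.22; AND[min(a, b)] → w = 0.22
R5 (z=19.7): clear=0.78, large=0.78; AND[min(a, b)] → w = 0.78
Weighted average = (0.65·56.0 + 0.68·37.5 + 0.78·45.2 + 0.22·37.0 + 0.78·19.7) / (0.65 + 0.68 + 0.78 + 0.22 + 0.78)
  = 120.6620 / 3.1100 = 38.798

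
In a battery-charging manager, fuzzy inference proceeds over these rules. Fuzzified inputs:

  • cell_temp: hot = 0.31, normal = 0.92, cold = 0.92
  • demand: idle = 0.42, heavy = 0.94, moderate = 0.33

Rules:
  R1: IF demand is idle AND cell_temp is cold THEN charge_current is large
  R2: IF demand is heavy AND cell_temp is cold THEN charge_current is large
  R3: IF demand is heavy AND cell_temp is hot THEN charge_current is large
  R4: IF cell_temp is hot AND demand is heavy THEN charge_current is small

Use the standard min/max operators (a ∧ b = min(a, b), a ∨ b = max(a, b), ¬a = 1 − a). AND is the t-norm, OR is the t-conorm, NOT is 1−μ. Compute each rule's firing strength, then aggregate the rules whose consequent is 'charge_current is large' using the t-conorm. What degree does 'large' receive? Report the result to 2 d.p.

R1: idle=0.42, cold=0.92; AND[min(a, b)] → w = 0.42
R2: heavy=0.94, cold=0.92; AND[min(a, b)] → w = 0.92
R3: heavy=0.94, hot=0.31; AND[min(a, b)] → w = 0.31
R4: hot=0.31, heavy=0.94; AND[min(a, b)] → w = 0.31
Rules with consequent 'large': {R1, R2, R3} → strengths 0.42, 0.92, 0.31
Aggregate via t-conorm [max(a, b)]: 0.92

0.92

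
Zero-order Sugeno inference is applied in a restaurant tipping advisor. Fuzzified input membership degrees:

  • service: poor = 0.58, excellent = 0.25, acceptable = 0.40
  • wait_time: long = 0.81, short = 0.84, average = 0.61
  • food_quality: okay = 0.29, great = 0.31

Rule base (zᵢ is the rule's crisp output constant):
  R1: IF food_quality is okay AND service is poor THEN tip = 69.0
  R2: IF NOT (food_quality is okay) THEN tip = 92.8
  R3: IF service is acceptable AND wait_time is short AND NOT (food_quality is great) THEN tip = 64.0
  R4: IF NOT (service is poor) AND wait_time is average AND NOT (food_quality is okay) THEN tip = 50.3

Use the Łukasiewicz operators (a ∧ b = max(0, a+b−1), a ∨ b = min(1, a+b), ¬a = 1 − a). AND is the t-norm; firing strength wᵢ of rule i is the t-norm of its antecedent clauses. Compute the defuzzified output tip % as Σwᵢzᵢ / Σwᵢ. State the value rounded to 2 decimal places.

92.80

R1 (z=69.0): okay=0.29, poor=0.58; AND[max(0, a+b−1)] → w = 0.00
R2 (z=92.8): ¬okay=1−0.29=0.71 → w = 0.71
R3 (z=64.0): acceptable=0.40, short=0.84, ¬great=1−0.31=0.69; AND[max(0, a+b−1)] → w = 0.00
R4 (z=50.3): ¬poor=1−0.58=0.42, average=0.61, ¬okay=1−0.29=0.71; AND[max(0, a+b−1)] → w = 0.00
Weighted average = (0.00·69.0 + 0.71·92.8 + 0.00·64.0 + 0.00·50.3) / (0.00 + 0.71 + 0.00 + 0.00)
  = 65.8880 / 0.7100 = 92.80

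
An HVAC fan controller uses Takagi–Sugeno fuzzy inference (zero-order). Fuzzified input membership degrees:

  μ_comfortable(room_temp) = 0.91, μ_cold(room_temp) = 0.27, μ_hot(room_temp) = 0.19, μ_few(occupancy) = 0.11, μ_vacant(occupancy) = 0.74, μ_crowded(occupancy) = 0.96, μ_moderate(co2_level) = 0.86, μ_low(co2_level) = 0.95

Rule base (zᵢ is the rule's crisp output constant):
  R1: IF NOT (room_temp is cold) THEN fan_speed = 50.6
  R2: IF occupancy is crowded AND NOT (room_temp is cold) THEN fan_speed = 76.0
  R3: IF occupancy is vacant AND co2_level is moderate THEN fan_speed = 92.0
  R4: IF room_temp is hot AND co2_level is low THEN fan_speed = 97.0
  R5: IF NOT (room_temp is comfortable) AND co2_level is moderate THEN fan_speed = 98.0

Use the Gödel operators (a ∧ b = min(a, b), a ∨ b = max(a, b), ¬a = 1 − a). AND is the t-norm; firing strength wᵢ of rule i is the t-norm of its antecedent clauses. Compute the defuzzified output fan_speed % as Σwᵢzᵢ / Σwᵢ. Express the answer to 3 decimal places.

75.705

R1 (z=50.6): ¬cold=1−0.27=0.73 → w = 0.73
R2 (z=76.0): crowded=0.96, ¬cold=1−0.27=0.73; AND[min(a, b)] → w = 0.73
R3 (z=92.0): vacant=0.74, moderate=0.86; AND[min(a, b)] → w = 0.74
R4 (z=97.0): hot=0.19, low=0.95; AND[min(a, b)] → w = 0.19
R5 (z=98.0): ¬comfortable=1−0.91=0.09, moderate=0.86; AND[min(a, b)] → w = 0.09
Weighted average = (0.73·50.6 + 0.73·76.0 + 0.74·92.0 + 0.19·97.0 + 0.09·98.0) / (0.73 + 0.73 + 0.74 + 0.19 + 0.09)
  = 187.7480 / 2.4800 = 75.705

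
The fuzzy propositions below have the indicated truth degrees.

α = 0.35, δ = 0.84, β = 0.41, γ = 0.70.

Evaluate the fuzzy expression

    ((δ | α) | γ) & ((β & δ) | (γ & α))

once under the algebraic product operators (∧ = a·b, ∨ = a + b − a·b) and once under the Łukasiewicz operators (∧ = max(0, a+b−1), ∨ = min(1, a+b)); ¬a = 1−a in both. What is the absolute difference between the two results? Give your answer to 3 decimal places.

Under algebraic product:
  δ | α = a + b − a·b on (0.8400, 0.3500) = 0.8960
  (δ | α) | γ = a + b − a·b on (0.8960, 0.7000) = 0.9688
  β & δ = a·b on (0.4100, 0.8400) = 0.3444
  γ & α = a·b on (0.7000, 0.3500) = 0.2450
  (β & δ) | (γ & α) = a + b − a·b on (0.3444, 0.2450) = 0.5050
  ((δ | α) | γ) & ((β & δ) | (γ & α)) = a·b on (0.9688, 0.5050) = 0.4893
  → value = 0.4893
Under Łukasiewicz:
  δ | α = min(1, a+b) on (0.84, 0.35) = 1.00
  (δ | α) | γ = min(1, a+b) on (1.00, 0.70) = 1.00
  β & δ = max(0, a+b−1) on (0.41, 0.84) = 0.25
  γ & α = max(0, a+b−1) on (0.70, 0.35) = 0.05
  (β & δ) | (γ & α) = min(1, a+b) on (0.25, 0.05) = 0.30
  ((δ | α) | γ) & ((β & δ) | (γ & α)) = max(0, a+b−1) on (1.00, 0.30) = 0.30
  → value = 0.3000
|0.4893 − 0.3000| = 0.189

0.189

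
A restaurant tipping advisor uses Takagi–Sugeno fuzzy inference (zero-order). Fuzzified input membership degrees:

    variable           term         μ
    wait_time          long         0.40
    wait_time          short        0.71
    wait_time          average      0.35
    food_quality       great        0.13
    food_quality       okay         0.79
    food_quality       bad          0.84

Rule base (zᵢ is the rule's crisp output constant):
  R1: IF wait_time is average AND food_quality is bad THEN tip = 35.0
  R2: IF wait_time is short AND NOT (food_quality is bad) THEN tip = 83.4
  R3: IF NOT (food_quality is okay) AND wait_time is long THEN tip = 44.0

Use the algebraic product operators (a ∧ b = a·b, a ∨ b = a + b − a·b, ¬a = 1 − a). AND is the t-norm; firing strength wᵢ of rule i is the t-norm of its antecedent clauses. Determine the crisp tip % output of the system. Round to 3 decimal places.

R1 (z=35.0): average=0.35, bad=0.84; AND[a·b] → w = 0.2940
R2 (z=83.4): short=0.71, ¬bad=1−0.84=0.16; AND[a·b] → w = 0.1136
R3 (z=44.0): ¬okay=1−0.79=0.21, long=0.40; AND[a·b] → w = 0.0840
Weighted average = (0.2940·35.0 + 0.1136·83.4 + 0.0840·44.0) / (0.2940 + 0.1136 + 0.0840)
  = 23.4602 / 0.4916 = 47.722

47.722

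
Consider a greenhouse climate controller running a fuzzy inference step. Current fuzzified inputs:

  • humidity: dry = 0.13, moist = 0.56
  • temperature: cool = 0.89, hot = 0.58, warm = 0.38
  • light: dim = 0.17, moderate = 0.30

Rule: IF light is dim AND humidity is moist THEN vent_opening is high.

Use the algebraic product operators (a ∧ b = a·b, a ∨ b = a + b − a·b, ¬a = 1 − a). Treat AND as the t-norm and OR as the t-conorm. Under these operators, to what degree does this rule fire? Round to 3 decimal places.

firing strength: dim=0.17, moist=0.56; AND[a·b] → w = 0.0952

0.095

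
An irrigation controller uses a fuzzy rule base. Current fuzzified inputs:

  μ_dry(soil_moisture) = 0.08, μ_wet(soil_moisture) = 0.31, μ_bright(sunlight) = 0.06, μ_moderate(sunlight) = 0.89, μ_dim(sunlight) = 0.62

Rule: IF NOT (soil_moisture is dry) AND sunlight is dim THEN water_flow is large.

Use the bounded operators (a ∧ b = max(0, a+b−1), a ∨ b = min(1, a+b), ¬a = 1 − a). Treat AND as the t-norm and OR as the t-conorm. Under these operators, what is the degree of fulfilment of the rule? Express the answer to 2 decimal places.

0.54

firing strength: ¬dry=1−0.08=0.92, dim=0.62; AND[max(0, a+b−1)] → w = 0.54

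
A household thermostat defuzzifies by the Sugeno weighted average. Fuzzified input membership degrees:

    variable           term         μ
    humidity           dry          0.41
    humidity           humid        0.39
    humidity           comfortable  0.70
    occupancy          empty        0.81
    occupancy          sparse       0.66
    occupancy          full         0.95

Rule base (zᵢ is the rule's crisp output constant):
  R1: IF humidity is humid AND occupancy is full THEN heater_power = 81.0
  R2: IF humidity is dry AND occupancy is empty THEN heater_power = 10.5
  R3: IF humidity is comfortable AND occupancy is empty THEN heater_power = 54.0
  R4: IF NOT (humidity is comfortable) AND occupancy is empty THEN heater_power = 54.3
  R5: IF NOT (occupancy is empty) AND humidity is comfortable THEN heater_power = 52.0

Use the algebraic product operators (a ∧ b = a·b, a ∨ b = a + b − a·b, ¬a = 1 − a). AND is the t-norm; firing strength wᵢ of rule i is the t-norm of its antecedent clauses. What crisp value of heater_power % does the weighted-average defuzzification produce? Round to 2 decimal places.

R1 (z=81.0): humid=0.39, full=0.95; AND[a·b] → w = 0.3705
R2 (z=10.5): dry=0.41, empty=0.81; AND[a·b] → w = 0.3321
R3 (z=54.0): comfortable=0.70, empty=0.81; AND[a·b] → w = 0.5670
R4 (z=54.3): ¬comfortable=1−0.70=0.30, empty=0.81; AND[a·b] → w = 0.2430
R5 (z=52.0): ¬empty=1−0.81=0.19, comfortable=0.70; AND[a·b] → w = 0.1330
Weighted average = (0.3705·81.0 + 0.3321·10.5 + 0.5670·54.0 + 0.2430·54.3 + 0.1330·52.0) / (0.3705 + 0.3321 + 0.5670 + 0.2430 + 0.1330)
  = 84.2264 / 1.6456 = 51.18

51.18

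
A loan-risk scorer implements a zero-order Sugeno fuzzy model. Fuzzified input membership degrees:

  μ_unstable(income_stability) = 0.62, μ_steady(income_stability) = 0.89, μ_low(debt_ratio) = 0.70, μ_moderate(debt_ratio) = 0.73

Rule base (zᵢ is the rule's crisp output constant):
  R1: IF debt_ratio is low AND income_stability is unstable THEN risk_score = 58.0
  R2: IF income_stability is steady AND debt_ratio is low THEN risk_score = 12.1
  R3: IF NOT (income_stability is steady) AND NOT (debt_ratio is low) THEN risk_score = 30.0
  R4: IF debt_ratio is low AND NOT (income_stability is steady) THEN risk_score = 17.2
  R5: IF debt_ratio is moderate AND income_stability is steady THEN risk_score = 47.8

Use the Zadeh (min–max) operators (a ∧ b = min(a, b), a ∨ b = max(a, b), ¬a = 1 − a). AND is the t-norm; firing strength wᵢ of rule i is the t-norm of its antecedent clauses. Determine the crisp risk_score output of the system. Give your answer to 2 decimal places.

R1 (z=58.0): low=0.70, unstable=0.62; AND[min(a, b)] → w = 0.62
R2 (z=12.1): steady=0.89, low=0.70; AND[min(a, b)] → w = 0.70
R3 (z=30.0): ¬steady=1−0.89=0.11, ¬low=1−0.70=0.30; AND[min(a, b)] → w = 0.11
R4 (z=17.2): low=0.70, ¬steady=1−0.89=0.11; AND[min(a, b)] → w = 0.11
R5 (z=47.8): moderate=0.73, steady=0.89; AND[min(a, b)] → w = 0.73
Weighted average = (0.62·58.0 + 0.70·12.1 + 0.11·30.0 + 0.11·17.2 + 0.73·47.8) / (0.62 + 0.70 + 0.11 + 0.11 + 0.73)
  = 84.5160 / 2.2700 = 37.23

37.23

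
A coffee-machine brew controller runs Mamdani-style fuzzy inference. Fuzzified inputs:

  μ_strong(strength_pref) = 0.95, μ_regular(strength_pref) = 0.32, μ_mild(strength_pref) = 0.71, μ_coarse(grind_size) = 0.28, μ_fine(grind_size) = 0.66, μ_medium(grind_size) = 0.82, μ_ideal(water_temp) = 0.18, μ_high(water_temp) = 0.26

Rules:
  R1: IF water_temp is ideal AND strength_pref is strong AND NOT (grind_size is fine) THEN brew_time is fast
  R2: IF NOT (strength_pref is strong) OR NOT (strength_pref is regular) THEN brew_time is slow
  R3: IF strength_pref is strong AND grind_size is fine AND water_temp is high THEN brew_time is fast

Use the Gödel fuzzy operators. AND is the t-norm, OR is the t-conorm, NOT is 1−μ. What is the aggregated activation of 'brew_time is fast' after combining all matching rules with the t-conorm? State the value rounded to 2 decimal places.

0.26

R1: ideal=0.18, strong=0.95, ¬fine=1−0.66=0.34; AND[min(a, b)] → w = 0.18
R2: ¬strong=1−0.95=0.05, ¬regular=1−0.32=0.68; OR[max(a, b)] → w = 0.68
R3: strong=0.95, fine=0.66, high=0.26; AND[min(a, b)] → w = 0.26
Rules with consequent 'fast': {R1, R3} → strengths 0.18, 0.26
Aggregate via t-conorm [max(a, b)]: 0.26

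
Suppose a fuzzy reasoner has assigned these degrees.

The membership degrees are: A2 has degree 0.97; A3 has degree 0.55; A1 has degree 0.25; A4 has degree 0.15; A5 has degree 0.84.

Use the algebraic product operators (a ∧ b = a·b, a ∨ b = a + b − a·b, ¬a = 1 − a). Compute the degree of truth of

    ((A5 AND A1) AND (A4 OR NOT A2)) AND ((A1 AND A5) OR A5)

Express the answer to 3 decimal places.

A5 AND A1 = a·b on (0.8400, 0.2500) = 0.2100
NOT A2 = 1 − 0.9700 = 0.0300
A4 OR NOT A2 = a + b − a·b on (0.1500, 0.0300) = 0.1755
(A5 AND A1) AND (A4 OR NOT A2) = a·b on (0.2100, 0.1755) = 0.0369
A1 AND A5 = a·b on (0.2500, 0.8400) = 0.2100
(A1 AND A5) OR A5 = a + b − a·b on (0.2100, 0.8400) = 0.8736
((A5 AND A1) AND (A4 OR NOT A2)) AND ((A1 AND A5) OR A5) = a·b on (0.0369, 0.8736) = 0.0322

0.032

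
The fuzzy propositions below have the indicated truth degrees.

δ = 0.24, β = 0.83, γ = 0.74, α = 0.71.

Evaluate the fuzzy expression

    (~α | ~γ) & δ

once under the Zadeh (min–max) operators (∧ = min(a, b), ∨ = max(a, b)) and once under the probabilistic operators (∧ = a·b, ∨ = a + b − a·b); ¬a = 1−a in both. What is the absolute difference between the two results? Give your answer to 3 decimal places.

Under Zadeh (min–max):
  ~α = 1 − 0.71 = 0.29
  ~γ = 1 − 0.74 = 0.26
  ~α | ~γ = max(a, b) on (0.29, 0.26) = 0.29
  (~α | ~γ) & δ = min(a, b) on (0.29, 0.24) = 0.24
  → value = 0.2400
Under probabilistic:
  ~α = 1 − 0.7100 = 0.2900
  ~γ = 1 − 0.7400 = 0.2600
  ~α | ~γ = a + b − a·b on (0.2900, 0.2600) = 0.4746
  (~α | ~γ) & δ = a·b on (0.4746, 0.2400) = 0.1139
  → value = 0.1139
|0.2400 − 0.1139| = 0.126

0.126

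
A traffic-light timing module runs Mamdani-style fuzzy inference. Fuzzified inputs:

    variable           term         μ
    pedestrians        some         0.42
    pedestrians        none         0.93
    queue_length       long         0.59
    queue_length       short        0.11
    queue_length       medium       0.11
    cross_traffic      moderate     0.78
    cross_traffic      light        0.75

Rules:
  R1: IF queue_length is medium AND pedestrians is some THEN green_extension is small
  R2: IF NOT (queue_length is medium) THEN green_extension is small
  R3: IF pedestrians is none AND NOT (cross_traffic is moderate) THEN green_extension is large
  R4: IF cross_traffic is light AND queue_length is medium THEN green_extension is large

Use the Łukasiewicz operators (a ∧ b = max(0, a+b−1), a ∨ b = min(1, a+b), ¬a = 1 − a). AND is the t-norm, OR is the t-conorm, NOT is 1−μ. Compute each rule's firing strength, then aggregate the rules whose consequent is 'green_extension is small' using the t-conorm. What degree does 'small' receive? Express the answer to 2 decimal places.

0.89

R1: medium=0.11, some=0.42; AND[max(0, a+b−1)] → w = 0.00
R2: ¬medium=1−0.11=0.89 → w = 0.89
R3: none=0.93, ¬moderate=1−0.78=0.22; AND[max(0, a+b−1)] → w = 0.15
R4: light=0.75, medium=0.11; AND[max(0, a+b−1)] → w = 0.00
Rules with consequent 'small': {R1, R2} → strengths 0.00, 0.89
Aggregate via t-conorm [min(1, a+b)]: 0.89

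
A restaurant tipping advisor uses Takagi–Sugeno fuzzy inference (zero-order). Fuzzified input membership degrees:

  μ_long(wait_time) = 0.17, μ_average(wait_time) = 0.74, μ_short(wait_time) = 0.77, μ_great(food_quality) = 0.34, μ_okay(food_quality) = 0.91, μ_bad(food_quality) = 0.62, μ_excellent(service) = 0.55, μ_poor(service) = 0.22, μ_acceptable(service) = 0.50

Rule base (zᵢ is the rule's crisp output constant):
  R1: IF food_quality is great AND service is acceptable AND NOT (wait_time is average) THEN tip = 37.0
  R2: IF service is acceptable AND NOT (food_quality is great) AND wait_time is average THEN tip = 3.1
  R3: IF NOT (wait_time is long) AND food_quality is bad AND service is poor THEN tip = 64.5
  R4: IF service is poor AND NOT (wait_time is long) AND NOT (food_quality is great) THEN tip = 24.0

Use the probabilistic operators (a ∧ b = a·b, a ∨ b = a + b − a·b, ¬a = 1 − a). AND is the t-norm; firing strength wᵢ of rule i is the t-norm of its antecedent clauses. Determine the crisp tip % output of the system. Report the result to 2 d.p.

24.11

R1 (z=37.0): great=0.34, acceptable=0.50, ¬average=1−0.74=0.26; AND[a·b] → w = 0.0442
R2 (z=3.1): acceptable=0.50, ¬great=1−0.34=0.66, average=0.74; AND[a·b] → w = 0.2442
R3 (z=64.5): ¬long=1−0.17=0.83, bad=0.62, poor=0.22; AND[a·b] → w = 0.1132
R4 (z=24.0): poor=0.22, ¬long=1−0.17=0.83, ¬great=1−0.34=0.66; AND[a·b] → w = 0.1205
Weighted average = (0.0442·37.0 + 0.2442·3.1 + 0.1132·64.5 + 0.1205·24.0) / (0.0442 + 0.2442 + 0.1132 + 0.1205)
  = 12.5870 / 0.5221 = 24.11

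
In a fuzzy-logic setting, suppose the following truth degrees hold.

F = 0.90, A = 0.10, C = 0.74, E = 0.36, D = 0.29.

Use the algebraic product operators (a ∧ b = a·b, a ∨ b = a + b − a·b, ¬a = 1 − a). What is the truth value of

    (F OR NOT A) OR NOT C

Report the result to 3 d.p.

NOT A = 1 − 0.1000 = 0.9000
F OR NOT A = a + b − a·b on (0.9000, 0.9000) = 0.9900
NOT C = 1 − 0.7400 = 0.2600
(F OR NOT A) OR NOT C = a + b − a·b on (0.9900, 0.2600) = 0.9926

0.993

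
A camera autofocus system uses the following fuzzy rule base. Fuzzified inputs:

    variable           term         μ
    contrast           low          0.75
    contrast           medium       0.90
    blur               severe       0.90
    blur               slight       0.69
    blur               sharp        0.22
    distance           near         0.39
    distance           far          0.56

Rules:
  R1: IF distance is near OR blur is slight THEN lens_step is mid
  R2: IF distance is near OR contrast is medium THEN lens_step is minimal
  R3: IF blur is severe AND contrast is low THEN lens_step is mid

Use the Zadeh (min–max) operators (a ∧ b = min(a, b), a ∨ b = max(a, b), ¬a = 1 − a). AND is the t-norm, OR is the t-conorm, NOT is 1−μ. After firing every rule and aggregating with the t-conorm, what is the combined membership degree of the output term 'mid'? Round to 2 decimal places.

0.75

R1: near=0.39, slight=0.69; OR[max(a, b)] → w = 0.69
R2: near=0.39, medium=0.90; OR[max(a, b)] → w = 0.90
R3: severe=0.90, low=0.75; AND[min(a, b)] → w = 0.75
Rules with consequent 'mid': {R1, R3} → strengths 0.69, 0.75
Aggregate via t-conorm [max(a, b)]: 0.75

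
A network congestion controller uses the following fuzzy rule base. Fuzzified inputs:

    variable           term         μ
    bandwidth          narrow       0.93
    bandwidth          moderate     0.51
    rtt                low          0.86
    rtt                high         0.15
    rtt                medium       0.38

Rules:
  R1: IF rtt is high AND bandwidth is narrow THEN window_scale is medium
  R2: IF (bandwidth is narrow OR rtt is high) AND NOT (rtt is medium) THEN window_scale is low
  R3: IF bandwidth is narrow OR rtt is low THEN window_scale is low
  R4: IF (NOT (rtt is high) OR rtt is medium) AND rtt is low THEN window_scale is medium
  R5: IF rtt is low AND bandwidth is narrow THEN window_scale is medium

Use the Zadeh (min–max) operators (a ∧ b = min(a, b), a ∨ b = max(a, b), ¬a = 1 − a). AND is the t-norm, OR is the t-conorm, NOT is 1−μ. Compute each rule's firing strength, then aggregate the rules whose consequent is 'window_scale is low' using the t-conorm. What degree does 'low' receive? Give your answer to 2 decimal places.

R1: high=0.15, narrow=0.93; AND[min(a, b)] → w = 0.15
R2: (narrow=0.93 OR high=0.15) = 0.93; AND[min(a, b)] with ¬medium=1−0.38=0.62 → w = 0.62
R3: narrow=0.93, low=0.86; OR[max(a, b)] → w = 0.93
R4: (¬high=1−0.15=0.85 OR medium=0.38) = 0.85; AND[min(a, b)] with low=0.86 → w = 0.85
R5: low=0.86, narrow=0.93; AND[min(a, b)] → w = 0.86
Rules with consequent 'low': {R2, R3} → strengths 0.62, 0.93
Aggregate via t-conorm [max(a, b)]: 0.93

0.93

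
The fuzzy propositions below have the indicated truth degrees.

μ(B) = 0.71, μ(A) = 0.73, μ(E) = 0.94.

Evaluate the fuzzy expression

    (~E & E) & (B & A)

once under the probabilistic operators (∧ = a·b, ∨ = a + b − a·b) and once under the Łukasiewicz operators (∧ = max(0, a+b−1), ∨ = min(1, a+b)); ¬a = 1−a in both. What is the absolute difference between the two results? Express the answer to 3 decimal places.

0.029

Under probabilistic:
  ~E = 1 − 0.9400 = 0.0600
  ~E & E = a·b on (0.0600, 0.9400) = 0.0564
  B & A = a·b on (0.7100, 0.7300) = 0.5183
  (~E & E) & (B & A) = a·b on (0.0564, 0.5183) = 0.0292
  → value = 0.0292
Under Łukasiewicz:
  ~E = 1 − 0.94 = 0.06
  ~E & E = max(0, a+b−1) on (0.06, 0.94) = 0.00
  B & A = max(0, a+b−1) on (0.71, 0.73) = 0.44
  (~E & E) & (B & A) = max(0, a+b−1) on (0.00, 0.44) = 0.00
  → value = 0.0000
|0.0292 − 0.0000| = 0.029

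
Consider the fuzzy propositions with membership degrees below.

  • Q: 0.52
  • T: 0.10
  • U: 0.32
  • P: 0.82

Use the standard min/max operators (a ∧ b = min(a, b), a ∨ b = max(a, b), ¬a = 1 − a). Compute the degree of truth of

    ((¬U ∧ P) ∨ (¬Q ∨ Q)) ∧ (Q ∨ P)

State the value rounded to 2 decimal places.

0.68

¬U = 1 − 0.32 = 0.68
¬U ∧ P = min(a, b) on (0.68, 0.82) = 0.68
¬Q = 1 − 0.52 = 0.48
¬Q ∨ Q = max(a, b) on (0.48, 0.52) = 0.52
(¬U ∧ P) ∨ (¬Q ∨ Q) = max(a, b) on (0.68, 0.52) = 0.68
Q ∨ P = max(a, b) on (0.52, 0.82) = 0.82
((¬U ∧ P) ∨ (¬Q ∨ Q)) ∧ (Q ∨ P) = min(a, b) on (0.68, 0.82) = 0.68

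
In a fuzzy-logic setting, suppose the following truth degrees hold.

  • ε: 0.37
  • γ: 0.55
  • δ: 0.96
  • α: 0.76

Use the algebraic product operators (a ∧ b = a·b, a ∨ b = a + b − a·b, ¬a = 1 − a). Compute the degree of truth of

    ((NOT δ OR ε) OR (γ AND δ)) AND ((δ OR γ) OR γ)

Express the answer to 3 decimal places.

NOT δ = 1 − 0.9600 = 0.0400
NOT δ OR ε = a + b − a·b on (0.0400, 0.3700) = 0.3952
γ AND δ = a·b on (0.5500, 0.9600) = 0.5280
(NOT δ OR ε) OR (γ AND δ) = a + b − a·b on (0.3952, 0.5280) = 0.7145
δ OR γ = a + b − a·b on (0.9600, 0.5500) = 0.9820
(δ OR γ) OR γ = a + b − a·b on (0.9820, 0.5500) = 0.9919
((NOT δ OR ε) OR (γ AND δ)) AND ((δ OR γ) OR γ) = a·b on (0.7145, 0.9919) = 0.7087

0.709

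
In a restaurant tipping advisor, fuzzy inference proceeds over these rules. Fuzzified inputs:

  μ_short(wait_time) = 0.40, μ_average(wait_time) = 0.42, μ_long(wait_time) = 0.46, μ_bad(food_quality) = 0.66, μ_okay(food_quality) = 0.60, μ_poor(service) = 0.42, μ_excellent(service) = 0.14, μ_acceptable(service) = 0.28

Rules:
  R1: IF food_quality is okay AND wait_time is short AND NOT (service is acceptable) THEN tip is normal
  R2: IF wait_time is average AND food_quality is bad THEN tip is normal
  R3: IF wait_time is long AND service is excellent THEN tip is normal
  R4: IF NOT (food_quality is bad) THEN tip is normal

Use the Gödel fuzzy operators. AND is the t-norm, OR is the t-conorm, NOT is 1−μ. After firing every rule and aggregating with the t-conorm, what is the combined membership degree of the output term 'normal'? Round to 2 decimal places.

0.42

R1: okay=0.60, short=0.40, ¬acceptable=1−0.28=0.72; AND[min(a, b)] → w = 0.40
R2: average=0.42, bad=0.66; AND[min(a, b)] → w = 0.42
R3: long=0.46, excellent=0.14; AND[min(a, b)] → w = 0.14
R4: ¬bad=1−0.66=0.34 → w = 0.34
Rules with consequent 'normal': {R1, R2, R3, R4} → strengths 0.40, 0.42, 0.14, 0.34
Aggregate via t-conorm [max(a, b)]: 0.42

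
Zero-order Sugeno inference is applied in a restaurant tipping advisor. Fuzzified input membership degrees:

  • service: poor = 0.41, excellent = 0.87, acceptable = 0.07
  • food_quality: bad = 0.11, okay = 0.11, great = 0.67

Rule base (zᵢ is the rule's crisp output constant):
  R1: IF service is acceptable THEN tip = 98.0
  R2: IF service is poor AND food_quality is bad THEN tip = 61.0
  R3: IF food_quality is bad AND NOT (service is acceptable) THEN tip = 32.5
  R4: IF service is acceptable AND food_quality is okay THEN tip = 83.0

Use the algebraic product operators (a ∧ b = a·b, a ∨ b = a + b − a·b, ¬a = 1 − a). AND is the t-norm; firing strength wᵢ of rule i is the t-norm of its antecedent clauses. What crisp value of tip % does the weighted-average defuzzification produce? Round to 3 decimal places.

R1 (z=98.0): acceptable=0.07 → w = 0.0700
R2 (z=61.0): poor=0.41, bad=0.11; AND[a·b] → w = 0.0451
R3 (z=32.5): bad=0.11, ¬acceptable=1−0.07=0.93; AND[a·b] → w = 0.1023
R4 (z=83.0): acceptable=0.07, okay=0.11; AND[a·b] → w = 0.0077
Weighted average = (0.0700·98.0 + 0.0451·61.0 + 0.1023·32.5 + 0.0077·83.0) / (0.0700 + 0.0451 + 0.1023 + 0.0077)
  = 13.5749 / 0.2251 = 60.306

60.306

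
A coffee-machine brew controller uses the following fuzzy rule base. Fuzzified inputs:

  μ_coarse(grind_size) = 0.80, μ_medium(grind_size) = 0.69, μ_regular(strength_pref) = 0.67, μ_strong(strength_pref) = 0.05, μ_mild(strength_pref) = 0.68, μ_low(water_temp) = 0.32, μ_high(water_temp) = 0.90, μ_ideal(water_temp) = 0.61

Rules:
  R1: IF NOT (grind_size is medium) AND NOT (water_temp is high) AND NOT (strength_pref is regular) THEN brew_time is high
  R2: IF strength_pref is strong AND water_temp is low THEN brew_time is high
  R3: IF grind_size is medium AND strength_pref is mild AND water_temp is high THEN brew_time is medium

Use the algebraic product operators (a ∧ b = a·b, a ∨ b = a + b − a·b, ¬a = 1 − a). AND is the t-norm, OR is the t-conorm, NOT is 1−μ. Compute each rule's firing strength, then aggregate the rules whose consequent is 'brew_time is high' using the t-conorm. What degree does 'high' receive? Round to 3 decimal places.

R1: ¬medium=1−0.69=0.31, ¬high=1−0.90=0.10, ¬regular=1−0.67=0.33; AND[a·b] → w = 0.0102
R2: strong=0.05, low=0.32; AND[a·b] → w = 0.0160
R3: medium=0.69, mild=0.68, high=0.90; AND[a·b] → w = 0.4223
Rules with consequent 'high': {R1, R2} → strengths 0.0102, 0.0160
Aggregate via t-conorm [a + b − a·b]: 0.0261

0.026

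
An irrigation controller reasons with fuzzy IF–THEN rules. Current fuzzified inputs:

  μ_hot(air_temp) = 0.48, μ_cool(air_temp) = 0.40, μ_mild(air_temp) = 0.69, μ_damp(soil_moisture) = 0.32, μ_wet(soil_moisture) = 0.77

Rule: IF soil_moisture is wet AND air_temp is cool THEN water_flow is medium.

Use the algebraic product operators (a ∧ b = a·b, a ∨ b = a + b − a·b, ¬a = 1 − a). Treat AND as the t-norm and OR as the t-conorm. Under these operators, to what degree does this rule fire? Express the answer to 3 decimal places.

0.308

firing strength: wet=0.77, cool=0.40; AND[a·b] → w = 0.3080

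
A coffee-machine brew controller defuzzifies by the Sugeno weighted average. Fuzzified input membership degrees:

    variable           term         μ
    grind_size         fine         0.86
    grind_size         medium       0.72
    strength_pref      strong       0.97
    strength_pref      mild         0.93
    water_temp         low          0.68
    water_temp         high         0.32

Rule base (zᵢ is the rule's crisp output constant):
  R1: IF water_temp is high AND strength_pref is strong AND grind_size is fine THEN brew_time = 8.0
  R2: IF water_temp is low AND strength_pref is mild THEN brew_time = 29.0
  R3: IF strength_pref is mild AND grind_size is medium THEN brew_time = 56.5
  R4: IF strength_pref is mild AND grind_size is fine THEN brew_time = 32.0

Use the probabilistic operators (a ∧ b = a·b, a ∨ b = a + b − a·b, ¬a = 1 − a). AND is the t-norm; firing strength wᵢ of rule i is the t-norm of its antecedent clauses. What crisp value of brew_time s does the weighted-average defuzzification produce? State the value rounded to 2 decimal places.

35.42

R1 (z=8.0): high=0.32, strong=0.97, fine=0.86; AND[a·b] → w = 0.2669
R2 (z=29.0): low=0.68, mild=0.93; AND[a·b] → w = 0.6324
R3 (z=56.5): mild=0.93, medium=0.72; AND[a·b] → w = 0.6696
R4 (z=32.0): mild=0.93, fine=0.86; AND[a·b] → w = 0.7998
Weighted average = (0.2669·8.0 + 0.6324·29.0 + 0.6696·56.5 + 0.7998·32.0) / (0.2669 + 0.6324 + 0.6696 + 0.7998)
  = 83.9012 / 2.3687 = 35.42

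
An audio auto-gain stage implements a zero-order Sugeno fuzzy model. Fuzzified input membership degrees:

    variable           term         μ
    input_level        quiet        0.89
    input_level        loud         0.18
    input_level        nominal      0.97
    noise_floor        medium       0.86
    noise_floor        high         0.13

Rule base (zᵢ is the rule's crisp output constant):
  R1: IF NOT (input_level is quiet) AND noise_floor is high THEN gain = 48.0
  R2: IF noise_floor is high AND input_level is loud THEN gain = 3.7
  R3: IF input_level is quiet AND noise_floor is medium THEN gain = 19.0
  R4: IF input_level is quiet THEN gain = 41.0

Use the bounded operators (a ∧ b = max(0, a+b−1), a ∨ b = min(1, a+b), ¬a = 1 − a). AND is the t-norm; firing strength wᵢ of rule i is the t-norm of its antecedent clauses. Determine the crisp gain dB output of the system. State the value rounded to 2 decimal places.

R1 (z=48.0): ¬quiet=1−0.89=0.11, high=0.13; AND[max(0, a+b−1)] → w = 0.00
R2 (z=3.7): high=0.13, loud=0.18; AND[max(0, a+b−1)] → w = 0.00
R3 (z=19.0): quiet=0.89, medium=0.86; AND[max(0, a+b−1)] → w = 0.75
R4 (z=41.0): quiet=0.89 → w = 0.89
Weighted average = (0.00·48.0 + 0.00·3.7 + 0.75·19.0 + 0.89·41.0) / (0.00 + 0.00 + 0.75 + 0.89)
  = 50.7400 / 1.6400 = 30.94

30.94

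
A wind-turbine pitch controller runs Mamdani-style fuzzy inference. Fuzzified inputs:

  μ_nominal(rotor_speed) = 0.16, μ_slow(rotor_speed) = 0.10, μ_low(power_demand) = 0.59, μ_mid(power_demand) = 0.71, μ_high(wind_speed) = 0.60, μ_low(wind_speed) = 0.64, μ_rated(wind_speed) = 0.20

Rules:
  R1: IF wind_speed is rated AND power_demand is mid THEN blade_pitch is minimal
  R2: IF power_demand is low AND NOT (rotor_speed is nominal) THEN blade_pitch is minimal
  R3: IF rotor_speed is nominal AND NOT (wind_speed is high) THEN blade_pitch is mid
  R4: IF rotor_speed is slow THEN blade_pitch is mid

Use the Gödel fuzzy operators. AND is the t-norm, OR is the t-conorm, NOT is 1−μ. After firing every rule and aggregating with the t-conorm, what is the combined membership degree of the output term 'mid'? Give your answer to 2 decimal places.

R1: rated=0.20, mid=0.71; AND[min(a, b)] → w = 0.20
R2: low=0.59, ¬nominal=1−0.16=0.84; AND[min(a, b)] → w = 0.59
R3: nominal=0.16, ¬high=1−0.60=0.40; AND[min(a, b)] → w = 0.16
R4: slow=0.10 → w = 0.10
Rules with consequent 'mid': {R3, R4} → strengths 0.16, 0.10
Aggregate via t-conorm [max(a, b)]: 0.16

0.16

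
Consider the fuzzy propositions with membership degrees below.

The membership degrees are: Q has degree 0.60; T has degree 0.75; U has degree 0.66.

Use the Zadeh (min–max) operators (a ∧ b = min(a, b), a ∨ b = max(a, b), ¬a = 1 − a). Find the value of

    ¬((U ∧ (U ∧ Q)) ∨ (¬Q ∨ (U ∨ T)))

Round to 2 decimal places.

U ∧ Q = min(a, b) on (0.66, 0.60) = 0.60
U ∧ (U ∧ Q) = min(a, b) on (0.66, 0.60) = 0.60
¬Q = 1 − 0.60 = 0.40
U ∨ T = max(a, b) on (0.66, 0.75) = 0.75
¬Q ∨ (U ∨ T) = max(a, b) on (0.40, 0.75) = 0.75
(U ∧ (U ∧ Q)) ∨ (¬Q ∨ (U ∨ T)) = max(a, b) on (0.60, 0.75) = 0.75
¬((U ∧ (U ∧ Q)) ∨ (¬Q ∨ (U ∨ T))) = 1 − 0.75 = 0.25

0.25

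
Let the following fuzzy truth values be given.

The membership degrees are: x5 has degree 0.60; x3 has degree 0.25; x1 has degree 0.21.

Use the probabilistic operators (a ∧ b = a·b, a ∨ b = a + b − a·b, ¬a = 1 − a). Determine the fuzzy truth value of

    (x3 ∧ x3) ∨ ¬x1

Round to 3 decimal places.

0.803

x3 ∧ x3 = a·b on (0.2500, 0.2500) = 0.0625
¬x1 = 1 − 0.2100 = 0.7900
(x3 ∧ x3) ∨ ¬x1 = a + b − a·b on (0.0625, 0.7900) = 0.8031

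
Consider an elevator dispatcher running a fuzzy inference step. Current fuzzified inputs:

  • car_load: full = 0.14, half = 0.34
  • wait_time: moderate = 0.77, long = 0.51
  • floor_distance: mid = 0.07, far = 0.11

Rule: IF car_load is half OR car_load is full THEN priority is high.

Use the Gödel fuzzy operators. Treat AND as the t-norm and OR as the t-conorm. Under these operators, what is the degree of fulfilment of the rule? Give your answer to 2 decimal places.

firing strength: half=0.34, full=0.14; OR[max(a, b)] → w = 0.34

0.34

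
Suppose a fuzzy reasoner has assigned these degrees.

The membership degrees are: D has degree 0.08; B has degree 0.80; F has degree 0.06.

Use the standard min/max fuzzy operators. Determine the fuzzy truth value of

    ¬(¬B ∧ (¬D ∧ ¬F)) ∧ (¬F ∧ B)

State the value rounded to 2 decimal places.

0.80

¬B = 1 − 0.80 = 0.20
¬D = 1 − 0.08 = 0.92
¬F = 1 − 0.06 = 0.94
¬D ∧ ¬F = min(a, b) on (0.92, 0.94) = 0.92
¬B ∧ (¬D ∧ ¬F) = min(a, b) on (0.20, 0.92) = 0.20
¬(¬B ∧ (¬D ∧ ¬F)) = 1 − 0.20 = 0.80
¬F = 1 − 0.06 = 0.94
¬F ∧ B = min(a, b) on (0.94, 0.80) = 0.80
¬(¬B ∧ (¬D ∧ ¬F)) ∧ (¬F ∧ B) = min(a, b) on (0.80, 0.80) = 0.80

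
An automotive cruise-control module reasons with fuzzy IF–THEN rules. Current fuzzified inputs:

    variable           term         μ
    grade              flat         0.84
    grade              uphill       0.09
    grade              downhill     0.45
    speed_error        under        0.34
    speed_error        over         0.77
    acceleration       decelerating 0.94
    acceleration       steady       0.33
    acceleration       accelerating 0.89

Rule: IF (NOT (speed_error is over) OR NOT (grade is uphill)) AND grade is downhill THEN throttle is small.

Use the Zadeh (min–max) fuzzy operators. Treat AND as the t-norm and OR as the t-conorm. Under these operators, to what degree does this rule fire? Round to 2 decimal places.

0.45

firing strength: (¬over=1−0.77=0.23 OR ¬uphill=1−0.09=0.91) = 0.91; AND[min(a, b)] with downhill=0.45 → w = 0.45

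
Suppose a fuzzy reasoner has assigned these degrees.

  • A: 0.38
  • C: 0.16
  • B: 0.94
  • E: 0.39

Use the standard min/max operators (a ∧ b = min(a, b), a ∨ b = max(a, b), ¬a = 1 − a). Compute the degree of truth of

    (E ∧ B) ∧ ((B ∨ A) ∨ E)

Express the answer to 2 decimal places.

E ∧ B = min(a, b) on (0.39, 0.94) = 0.39
B ∨ A = max(a, b) on (0.94, 0.38) = 0.94
(B ∨ A) ∨ E = max(a, b) on (0.94, 0.39) = 0.94
(E ∧ B) ∧ ((B ∨ A) ∨ E) = min(a, b) on (0.39, 0.94) = 0.39

0.39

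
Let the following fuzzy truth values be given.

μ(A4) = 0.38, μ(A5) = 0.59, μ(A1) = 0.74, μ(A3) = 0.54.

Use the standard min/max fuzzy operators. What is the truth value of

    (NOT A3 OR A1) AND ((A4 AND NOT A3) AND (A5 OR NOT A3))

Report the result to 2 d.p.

0.38

NOT A3 = 1 − 0.54 = 0.46
NOT A3 OR A1 = max(a, b) on (0.46, 0.74) = 0.74
NOT A3 = 1 − 0.54 = 0.46
A4 AND NOT A3 = min(a, b) on (0.38, 0.46) = 0.38
NOT A3 = 1 − 0.54 = 0.46
A5 OR NOT A3 = max(a, b) on (0.59, 0.46) = 0.59
(A4 AND NOT A3) AND (A5 OR NOT A3) = min(a, b) on (0.38, 0.59) = 0.38
(NOT A3 OR A1) AND ((A4 AND NOT A3) AND (A5 OR NOT A3)) = min(a, b) on (0.74, 0.38) = 0.38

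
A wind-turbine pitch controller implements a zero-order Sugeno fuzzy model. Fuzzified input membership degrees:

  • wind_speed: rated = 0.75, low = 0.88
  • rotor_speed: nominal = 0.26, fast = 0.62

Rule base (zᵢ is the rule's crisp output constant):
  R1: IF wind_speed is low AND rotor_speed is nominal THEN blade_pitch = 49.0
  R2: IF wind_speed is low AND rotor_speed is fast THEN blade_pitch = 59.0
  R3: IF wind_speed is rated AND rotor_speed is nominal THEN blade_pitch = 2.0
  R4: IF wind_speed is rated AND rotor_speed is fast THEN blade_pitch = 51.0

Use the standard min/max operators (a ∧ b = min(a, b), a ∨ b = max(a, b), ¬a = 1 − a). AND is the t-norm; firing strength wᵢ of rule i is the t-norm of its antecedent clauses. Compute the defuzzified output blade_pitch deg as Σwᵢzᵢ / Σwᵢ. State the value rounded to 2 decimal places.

46.28

R1 (z=49.0): low=0.88, nominal=0.26; AND[min(a, b)] → w = 0.26
R2 (z=59.0): low=0.88, fast=0.62; AND[min(a, b)] → w = 0.62
R3 (z=2.0): rated=0.75, nominal=0.26; AND[min(a, b)] → w = 0.26
R4 (z=51.0): rated=0.75, fast=0.62; AND[min(a, b)] → w = 0.62
Weighted average = (0.26·49.0 + 0.62·59.0 + 0.26·2.0 + 0.62·51.0) / (0.26 + 0.62 + 0.26 + 0.62)
  = 81.4600 / 1.7600 = 46.28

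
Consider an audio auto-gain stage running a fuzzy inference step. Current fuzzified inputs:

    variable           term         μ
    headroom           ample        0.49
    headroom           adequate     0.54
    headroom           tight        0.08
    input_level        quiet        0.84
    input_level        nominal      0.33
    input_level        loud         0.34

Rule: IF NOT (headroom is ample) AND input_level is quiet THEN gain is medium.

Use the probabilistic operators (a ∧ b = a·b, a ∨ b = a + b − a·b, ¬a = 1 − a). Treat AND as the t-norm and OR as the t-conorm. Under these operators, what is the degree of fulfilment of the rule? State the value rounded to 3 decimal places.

firing strength: ¬ample=1−0.49=0.51, quiet=0.84; AND[a·b] → w = 0.4284

0.428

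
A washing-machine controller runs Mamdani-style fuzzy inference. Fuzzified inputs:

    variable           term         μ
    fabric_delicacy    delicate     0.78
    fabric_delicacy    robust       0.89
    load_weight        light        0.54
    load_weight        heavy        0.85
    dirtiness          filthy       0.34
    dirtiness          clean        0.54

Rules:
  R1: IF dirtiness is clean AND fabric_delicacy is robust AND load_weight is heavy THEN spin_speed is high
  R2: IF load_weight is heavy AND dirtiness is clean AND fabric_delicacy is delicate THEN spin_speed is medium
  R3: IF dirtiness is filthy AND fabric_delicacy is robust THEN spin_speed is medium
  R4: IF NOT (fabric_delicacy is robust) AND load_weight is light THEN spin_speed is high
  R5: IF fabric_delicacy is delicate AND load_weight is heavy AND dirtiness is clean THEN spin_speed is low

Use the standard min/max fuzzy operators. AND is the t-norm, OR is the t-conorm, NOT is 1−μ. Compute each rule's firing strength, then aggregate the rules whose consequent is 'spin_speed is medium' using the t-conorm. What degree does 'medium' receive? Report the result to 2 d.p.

0.54

R1: clean=0.54, robust=0.89, heavy=0.85; AND[min(a, b)] → w = 0.54
R2: heavy=0.85, clean=0.54, delicate=0.78; AND[min(a, b)] → w = 0.54
R3: filthy=0.34, robust=0.89; AND[min(a, b)] → w = 0.34
R4: ¬robust=1−0.89=0.11, light=0.54; AND[min(a, b)] → w = 0.11
R5: delicate=0.78, heavy=0.85, clean=0.54; AND[min(a, b)] → w = 0.54
Rules with consequent 'medium': {R2, R3} → strengths 0.54, 0.34
Aggregate via t-conorm [max(a, b)]: 0.54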